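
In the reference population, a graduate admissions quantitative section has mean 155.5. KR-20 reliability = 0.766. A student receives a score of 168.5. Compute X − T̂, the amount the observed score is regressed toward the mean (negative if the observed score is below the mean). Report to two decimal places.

3.04

Weight the observed score by reliability and the mean by (1 − reliability): T̂ = 0.766·168.5 + 0.234·155.5 = 129.0710 + 36.3870 = 165.4580.
X − T̂ = 168.5 − 165.458 = 3.042 → 3.04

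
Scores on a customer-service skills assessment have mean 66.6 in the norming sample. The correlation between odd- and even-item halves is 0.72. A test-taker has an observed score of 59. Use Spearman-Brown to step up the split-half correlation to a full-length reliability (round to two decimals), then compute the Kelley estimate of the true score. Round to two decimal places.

60.22

Spearman-Brown: ρ = 2r/(1 + r) = 2(0.72)/(1 + 0.72) = 1.440/1.72 = 0.8372 → 0.84
T̂ = ρX + (1 − ρ)μ
  = 0.84 × 59 + 0.16 × 66.6
  = 49.56 + 10.656
  = 60.216
  ≈ 60.22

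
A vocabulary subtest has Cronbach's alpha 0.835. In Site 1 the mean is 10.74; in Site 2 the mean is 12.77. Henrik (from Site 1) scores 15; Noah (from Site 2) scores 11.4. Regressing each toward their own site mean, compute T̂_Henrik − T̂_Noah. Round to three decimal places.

T̂_Henrik = 0.835(15) + 0.165(10.74) = 14.29710
T̂_Noah = 0.835(11.4) + 0.165(12.77) = 11.62605
Difference = 14.29710 − 11.62605 = 2.67105

2.671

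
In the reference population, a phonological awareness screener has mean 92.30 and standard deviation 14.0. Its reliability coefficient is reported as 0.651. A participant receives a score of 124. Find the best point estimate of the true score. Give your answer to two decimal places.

112.94

Weight the observed score by reliability and the mean by (1 − reliability): T̂ = 0.651·124 + 0.349·92.30 = 80.724 + 32.21270 = 112.937.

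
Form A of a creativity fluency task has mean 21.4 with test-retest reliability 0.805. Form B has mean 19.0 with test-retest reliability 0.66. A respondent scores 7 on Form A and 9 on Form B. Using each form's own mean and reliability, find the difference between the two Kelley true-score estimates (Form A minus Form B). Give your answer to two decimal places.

T̂_A = 0.805(7) + 0.195(21.4) = 9.8080
T̂_B = 0.66(9) + 0.34(19.0) = 12.4000
T̂_A − T̂_B = -2.5920

-2.59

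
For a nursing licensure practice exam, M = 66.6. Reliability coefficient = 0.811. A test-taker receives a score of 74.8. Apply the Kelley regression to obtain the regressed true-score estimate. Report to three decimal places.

Kelley's formula gives T̂ = 0.811·74.8 + 0.189·66.6 = 60.6628 + 12.5874 = 73.2502.

73.250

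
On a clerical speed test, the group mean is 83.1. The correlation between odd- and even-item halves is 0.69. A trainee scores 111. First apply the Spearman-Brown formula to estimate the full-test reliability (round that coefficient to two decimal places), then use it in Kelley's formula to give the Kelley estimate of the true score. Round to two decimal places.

105.98

Spearman-Brown: ρ = 2r/(1 + r) = 2(0.69)/(1 + 0.69) = 1.380/1.69 = 0.8166 → 0.82
T̂ = 0.82(111) + 0.18(83.1) = 91.02 + 14.958 = 105.978 → 105.98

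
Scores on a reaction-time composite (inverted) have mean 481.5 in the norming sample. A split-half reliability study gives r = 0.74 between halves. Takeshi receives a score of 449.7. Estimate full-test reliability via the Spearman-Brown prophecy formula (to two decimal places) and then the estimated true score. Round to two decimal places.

Spearman-Brown: ρ = 2r/(1 + r) = 2(0.74)/(1 + 0.74) = 1.480/1.74 = 0.8506 → 0.85
T̂ = ρX + (1 − ρ)μ
  = 0.85 × 449.7 + 0.15 × 481.5
  = 382.245 + 72.225
  = 454.470
  ≈ 454.47

454.47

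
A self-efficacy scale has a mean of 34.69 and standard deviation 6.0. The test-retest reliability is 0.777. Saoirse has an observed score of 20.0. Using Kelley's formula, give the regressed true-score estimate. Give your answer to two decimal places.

23.28

T̂ = ρX + (1 − ρ)μ
  = 0.777 × 20.0 + 0.223 × 34.69
  = 15.5400 + 7.73587
  = 23.276
  ≈ 23.28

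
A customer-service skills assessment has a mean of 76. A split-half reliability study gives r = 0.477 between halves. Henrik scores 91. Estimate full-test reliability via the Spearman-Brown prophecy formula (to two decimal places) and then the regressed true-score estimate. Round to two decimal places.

Spearman-Brown: ρ = 2r/(1 + r) = 2(0.477)/(1 + 0.477) = 0.9540/1.477 = 0.6459 → 0.65
T̂ = 0.65(91) + 0.35(76) = 59.15 + 26.60 = 85.750 → 85.75

85.75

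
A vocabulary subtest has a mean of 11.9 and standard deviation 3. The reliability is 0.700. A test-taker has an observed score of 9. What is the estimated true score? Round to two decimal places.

9.87

T̂ = ρX + (1 − ρ)μ
  = 0.700 × 9 + 0.300 × 11.9
  = 6.300 + 3.5700
  = 9.870
  ≈ 9.87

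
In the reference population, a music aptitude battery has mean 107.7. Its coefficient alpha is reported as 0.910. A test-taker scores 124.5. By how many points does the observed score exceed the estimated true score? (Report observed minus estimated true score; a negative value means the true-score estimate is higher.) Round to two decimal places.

Regress the observed score toward the mean by the unreliability: T̂ = 0.910·124.5 + 0.090·107.7 = 113.2950 + 9.6930 = 122.9880.
X − T̂ = 124.5 − 122.988 = 1.512 → 1.51

1.51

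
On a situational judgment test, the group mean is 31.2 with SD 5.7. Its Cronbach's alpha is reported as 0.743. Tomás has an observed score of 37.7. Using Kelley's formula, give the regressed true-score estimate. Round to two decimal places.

36.03

T̂ = ρX + (1 − ρ)μ
  = 0.743 × 37.7 + 0.257 × 31.2
  = 28.0111 + 8.0184
  = 36.029
  ≈ 36.03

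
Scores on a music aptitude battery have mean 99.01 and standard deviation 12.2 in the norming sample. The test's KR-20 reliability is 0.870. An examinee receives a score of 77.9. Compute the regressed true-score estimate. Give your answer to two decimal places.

80.64

T̂ = 0.870(77.9) + 0.130(99.01) = 67.7730 + 12.87130 = 80.644 → 80.64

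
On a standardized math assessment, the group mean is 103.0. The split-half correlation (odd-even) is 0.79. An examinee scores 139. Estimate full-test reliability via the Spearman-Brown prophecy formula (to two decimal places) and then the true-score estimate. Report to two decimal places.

134.68

Spearman-Brown: ρ = 2r/(1 + r) = 2(0.79)/(1 + 0.79) = 1.580/1.79 = 0.8827 → 0.88
Regress the observed score toward the mean by the unreliability: T̂ = 0.88·139 + 0.12·103.0 = 122.32 + 12.360 = 134.680.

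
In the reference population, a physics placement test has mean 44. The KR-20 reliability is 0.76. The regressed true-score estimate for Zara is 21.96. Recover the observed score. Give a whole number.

T̂ = ρX + (1 − ρ)μ  ⇒  X = (T̂ − (1 − ρ)μ) / ρ
X = (21.96 − 0.24 × 44) / 0.76 = (21.96 − 10.56) / 0.76 = 11.40 / 0.76 = 15.00

15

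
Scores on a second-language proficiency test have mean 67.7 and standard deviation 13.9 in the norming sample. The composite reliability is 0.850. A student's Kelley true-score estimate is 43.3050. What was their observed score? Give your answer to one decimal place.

39.0

T̂ = ρX + (1 − ρ)μ  ⇒  X = (T̂ − (1 − ρ)μ) / ρ
X = (43.3050 − 0.150 × 67.7) / 0.850 = (43.3050 − 10.1550) / 0.850 = 33.1500 / 0.850 = 39.000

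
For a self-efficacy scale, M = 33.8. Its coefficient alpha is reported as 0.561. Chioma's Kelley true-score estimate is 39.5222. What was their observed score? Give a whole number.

T̂ = ρX + (1 − ρ)μ  ⇒  X = (T̂ − (1 − ρ)μ) / ρ
X = (39.5222 − 0.439 × 33.8) / 0.561 = (39.5222 − 14.8382) / 0.561 = 24.6840 / 0.561 = 44.00

44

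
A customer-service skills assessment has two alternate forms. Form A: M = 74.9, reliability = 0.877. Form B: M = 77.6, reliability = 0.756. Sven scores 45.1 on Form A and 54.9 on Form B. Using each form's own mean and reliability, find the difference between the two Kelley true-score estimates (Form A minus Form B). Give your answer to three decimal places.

T̂_A = 0.877(45.1) + 0.123(74.9) = 48.76540
T̂_B = 0.756(54.9) + 0.244(77.6) = 60.43880
T̂_A − T̂_B = -11.67340

-11.673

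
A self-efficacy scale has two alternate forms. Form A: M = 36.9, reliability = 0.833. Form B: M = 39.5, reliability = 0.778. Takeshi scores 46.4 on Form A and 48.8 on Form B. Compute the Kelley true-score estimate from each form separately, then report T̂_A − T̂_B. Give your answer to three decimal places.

T̂_A = 0.833(46.4) + 0.167(36.9) = 44.81350
T̂_B = 0.778(48.8) + 0.222(39.5) = 46.73540
T̂_A − T̂_B = -1.92190

-1.922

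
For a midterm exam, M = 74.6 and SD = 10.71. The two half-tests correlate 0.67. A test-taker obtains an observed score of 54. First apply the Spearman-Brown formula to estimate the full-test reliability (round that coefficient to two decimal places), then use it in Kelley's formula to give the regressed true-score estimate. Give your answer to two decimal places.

58.12

Spearman-Brown: ρ = 2r/(1 + r) = 2(0.67)/(1 + 0.67) = 1.340/1.67 = 0.8024 → 0.80
T̂ = ρX + (1 − ρ)μ
  = 0.80 × 54 + 0.20 × 74.6
  = 43.20 + 14.920
  = 58.120
  ≈ 58.12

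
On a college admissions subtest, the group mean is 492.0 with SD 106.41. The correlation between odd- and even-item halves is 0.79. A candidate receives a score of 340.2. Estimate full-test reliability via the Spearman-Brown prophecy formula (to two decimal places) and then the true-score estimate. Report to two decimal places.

358.42

Spearman-Brown: ρ = 2r/(1 + r) = 2(0.79)/(1 + 0.79) = 1.580/1.79 = 0.8827 → 0.88
T̂ = ρX + (1 − ρ)μ
  = 0.88 × 340.2 + 0.12 × 492.0
  = 299.376 + 59.040
  = 358.416
  ≈ 358.42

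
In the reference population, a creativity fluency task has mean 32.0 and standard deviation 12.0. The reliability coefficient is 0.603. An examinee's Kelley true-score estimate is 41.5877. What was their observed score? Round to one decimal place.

T̂ = ρX + (1 − ρ)μ  ⇒  X = (T̂ − (1 − ρ)μ) / ρ
X = (41.5877 − 0.397 × 32.0) / 0.603 = (41.5877 − 12.7040) / 0.603 = 28.8837 / 0.603 = 47.900

47.9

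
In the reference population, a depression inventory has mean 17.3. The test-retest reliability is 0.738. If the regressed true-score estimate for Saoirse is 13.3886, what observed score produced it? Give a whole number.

12

T̂ = ρX + (1 − ρ)μ  ⇒  X = (T̂ − (1 − ρ)μ) / ρ
X = (13.3886 − 0.262 × 17.3) / 0.738 = (13.3886 − 4.5326) / 0.738 = 8.8560 / 0.738 = 12.00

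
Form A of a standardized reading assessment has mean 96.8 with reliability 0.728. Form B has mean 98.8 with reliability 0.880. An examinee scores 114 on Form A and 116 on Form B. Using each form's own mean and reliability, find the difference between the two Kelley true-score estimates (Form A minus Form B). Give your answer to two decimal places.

T̂_A = 0.728(114) + 0.272(96.8) = 109.3216
T̂_B = 0.880(116) + 0.120(98.8) = 113.9360
T̂_A − T̂_B = -4.6144

-4.61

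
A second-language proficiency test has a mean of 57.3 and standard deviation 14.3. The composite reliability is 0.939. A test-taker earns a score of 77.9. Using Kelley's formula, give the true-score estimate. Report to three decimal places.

76.643

Weight the observed score by reliability and the mean by (1 − reliability): T̂ = 0.939·77.9 + 0.061·57.3 = 73.1481 + 3.4953 = 76.6434.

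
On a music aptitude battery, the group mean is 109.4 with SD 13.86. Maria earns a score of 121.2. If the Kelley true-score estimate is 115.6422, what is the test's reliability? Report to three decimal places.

T̂ = ρX + (1 − ρ)μ  ⇒  T̂ − μ = ρ(X − μ)
ρ = (T̂ − μ)/(X − μ) = (115.6422 − 109.4) / (121.2 − 109.4) = 6.2422 / 11.8 = 0.52900

0.529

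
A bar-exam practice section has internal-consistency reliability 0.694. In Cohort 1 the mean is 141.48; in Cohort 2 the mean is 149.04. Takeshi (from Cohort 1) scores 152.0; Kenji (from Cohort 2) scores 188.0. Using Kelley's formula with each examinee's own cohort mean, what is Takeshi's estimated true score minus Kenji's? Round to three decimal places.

T̂_Takeshi = 0.694(152.0) + 0.306(141.48) = 148.78088
T̂_Kenji = 0.694(188.0) + 0.306(149.04) = 176.07824
Difference = 148.78088 − 176.07824 = -27.29736

-27.297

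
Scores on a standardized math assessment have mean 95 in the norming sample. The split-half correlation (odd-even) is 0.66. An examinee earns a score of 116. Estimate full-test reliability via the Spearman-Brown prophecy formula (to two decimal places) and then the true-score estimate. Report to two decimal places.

Spearman-Brown: ρ = 2r/(1 + r) = 2(0.66)/(1 + 0.66) = 1.320/1.66 = 0.7952 → 0.80
T̂ = 0.80(116) + 0.20(95) = 92.80 + 19.00 = 111.800 → 111.80

111.80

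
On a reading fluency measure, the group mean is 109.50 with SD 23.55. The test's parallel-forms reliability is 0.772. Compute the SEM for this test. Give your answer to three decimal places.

SEM = SD · √(1 − ρ) = 23.55 × √0.228 = 23.55 × 0.4775 = 11.2450

11.245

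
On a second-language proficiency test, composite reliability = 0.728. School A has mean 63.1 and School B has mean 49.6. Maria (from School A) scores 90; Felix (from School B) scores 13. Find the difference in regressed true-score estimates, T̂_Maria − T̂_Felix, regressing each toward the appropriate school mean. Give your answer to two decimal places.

59.73

T̂_Maria = 0.728(90) + 0.272(63.1) = 82.6832
T̂_Felix = 0.728(13) + 0.272(49.6) = 22.9552
Difference = 82.6832 − 22.9552 = 59.7280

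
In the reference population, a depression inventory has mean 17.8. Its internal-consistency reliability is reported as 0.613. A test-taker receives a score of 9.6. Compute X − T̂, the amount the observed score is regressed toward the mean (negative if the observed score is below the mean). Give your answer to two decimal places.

T̂ = ρX + (1 − ρ)μ
  = 0.613 × 9.6 + 0.387 × 17.8
  = 5.8848 + 6.8886
  = 12.7734
  ≈ 12.773
X − T̂ = 9.6 − 12.773 = -3.173 → -3.17

-3.17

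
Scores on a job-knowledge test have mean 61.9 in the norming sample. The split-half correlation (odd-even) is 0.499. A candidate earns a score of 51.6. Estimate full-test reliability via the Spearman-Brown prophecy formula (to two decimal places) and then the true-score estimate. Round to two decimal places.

55.00

Spearman-Brown: ρ = 2r/(1 + r) = 2(0.499)/(1 + 0.499) = 0.9980/1.499 = 0.6658 → 0.67
T̂ = 0.67(51.6) + 0.33(61.9) = 34.572 + 20.427 = 54.999 → 55.00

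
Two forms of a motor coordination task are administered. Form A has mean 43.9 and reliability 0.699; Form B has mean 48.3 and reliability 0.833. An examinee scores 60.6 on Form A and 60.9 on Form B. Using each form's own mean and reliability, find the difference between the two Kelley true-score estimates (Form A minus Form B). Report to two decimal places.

-3.22

T̂_A = 0.699(60.6) + 0.301(43.9) = 55.5733
T̂_B = 0.833(60.9) + 0.167(48.3) = 58.7958
T̂_A − T̂_B = -3.2225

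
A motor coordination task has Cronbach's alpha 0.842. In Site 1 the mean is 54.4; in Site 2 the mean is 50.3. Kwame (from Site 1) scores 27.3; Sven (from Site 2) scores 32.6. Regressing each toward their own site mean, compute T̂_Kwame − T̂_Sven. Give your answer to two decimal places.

T̂_Kwame = 0.842(27.3) + 0.158(54.4) = 31.5818
T̂_Sven = 0.842(32.6) + 0.158(50.3) = 35.3966
Difference = 31.5818 − 35.3966 = -3.8148

-3.81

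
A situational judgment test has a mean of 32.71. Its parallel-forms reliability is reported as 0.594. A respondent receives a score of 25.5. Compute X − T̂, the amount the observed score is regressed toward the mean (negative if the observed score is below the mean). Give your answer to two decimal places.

-2.93

Regress the observed score toward the mean by the unreliability: T̂ = 0.594·25.5 + 0.406·32.71 = 15.1470 + 13.28026 = 28.4273.
X − T̂ = 25.5 − 28.427 = -2.927 → -2.93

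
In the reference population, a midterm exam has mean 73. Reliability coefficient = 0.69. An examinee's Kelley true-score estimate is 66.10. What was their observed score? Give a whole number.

63

T̂ = ρX + (1 − ρ)μ  ⇒  X = (T̂ − (1 − ρ)μ) / ρ
X = (66.10 − 0.31 × 73) / 0.69 = (66.10 − 22.63) / 0.69 = 43.47 / 0.69 = 63.00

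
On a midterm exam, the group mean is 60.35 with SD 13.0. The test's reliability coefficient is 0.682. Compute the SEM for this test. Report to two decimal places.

7.33

SEM = SD · √(1 − ρ) = 13.0 × √0.318 = 13.0 × 0.5639 = 7.331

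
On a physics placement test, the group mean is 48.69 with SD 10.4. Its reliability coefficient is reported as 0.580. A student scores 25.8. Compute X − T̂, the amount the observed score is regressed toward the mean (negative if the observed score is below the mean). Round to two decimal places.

T̂ = 0.580(25.8) + 0.420(48.69) = 14.9640 + 20.44980 = 35.4138 → 35.414
X − T̂ = 25.8 − 35.414 = -9.614 → -9.61

-9.61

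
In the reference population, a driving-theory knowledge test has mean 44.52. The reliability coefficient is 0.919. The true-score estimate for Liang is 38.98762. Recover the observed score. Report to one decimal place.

T̂ = ρX + (1 − ρ)μ  ⇒  X = (T̂ − (1 − ρ)μ) / ρ
X = (38.98762 − 0.081 × 44.52) / 0.919 = (38.98762 − 3.60612) / 0.919 = 35.38150 / 0.919 = 38.500

38.5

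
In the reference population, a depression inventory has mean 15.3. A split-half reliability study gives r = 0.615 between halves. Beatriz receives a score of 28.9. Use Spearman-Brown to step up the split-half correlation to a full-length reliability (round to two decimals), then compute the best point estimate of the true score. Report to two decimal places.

25.64

Spearman-Brown: ρ = 2r/(1 + r) = 2(0.615)/(1 + 0.615) = 1.2300/1.615 = 0.7616 → 0.76
T̂ = ρX + (1 − ρ)μ
  = 0.76 × 28.9 + 0.24 × 15.3
  = 21.964 + 3.672
  = 25.636
  ≈ 25.64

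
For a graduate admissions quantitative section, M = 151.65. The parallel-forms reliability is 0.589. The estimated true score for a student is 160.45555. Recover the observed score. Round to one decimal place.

T̂ = ρX + (1 − ρ)μ  ⇒  X = (T̂ − (1 − ρ)μ) / ρ
X = (160.45555 − 0.411 × 151.65) / 0.589 = (160.45555 − 62.32815) / 0.589 = 98.12740 / 0.589 = 166.600

166.6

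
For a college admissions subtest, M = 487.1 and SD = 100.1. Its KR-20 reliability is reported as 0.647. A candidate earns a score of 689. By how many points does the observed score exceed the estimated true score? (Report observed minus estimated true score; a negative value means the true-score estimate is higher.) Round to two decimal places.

71.27

T̂ = ρX + (1 − ρ)μ
  = 0.647 × 689 + 0.353 × 487.1
  = 445.783 + 171.9463
  = 617.7293
  ≈ 617.729
X − T̂ = 689 − 617.729 = 71.271 → 71.27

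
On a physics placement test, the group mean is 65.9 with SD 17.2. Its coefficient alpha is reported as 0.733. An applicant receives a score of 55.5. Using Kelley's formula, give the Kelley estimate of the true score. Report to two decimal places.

T̂ = 0.733(55.5) + 0.267(65.9) = 40.6815 + 17.5953 = 58.277 → 58.28

58.28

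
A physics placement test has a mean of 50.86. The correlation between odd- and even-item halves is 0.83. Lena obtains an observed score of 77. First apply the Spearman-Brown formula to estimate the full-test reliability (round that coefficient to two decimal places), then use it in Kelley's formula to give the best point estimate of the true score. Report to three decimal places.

74.647

Spearman-Brown: ρ = 2r/(1 + r) = 2(0.83)/(1 + 0.83) = 1.660/1.83 = 0.9071 → 0.91
Kelley's formula gives T̂ = 0.91·77 + 0.09·50.86 = 70.07 + 4.5774 = 74.6474.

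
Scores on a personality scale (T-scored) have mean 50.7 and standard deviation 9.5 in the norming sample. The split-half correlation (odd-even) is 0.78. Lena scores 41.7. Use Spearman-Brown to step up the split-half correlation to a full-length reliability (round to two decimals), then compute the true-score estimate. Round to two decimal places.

Spearman-Brown: ρ = 2r/(1 + r) = 2(0.78)/(1 + 0.78) = 1.560/1.78 = 0.8764 → 0.88
T̂ = ρX + (1 − ρ)μ
  = 0.88 × 41.7 + 0.12 × 50.7
  = 36.696 + 6.084
  = 42.780
  ≈ 42.78

42.78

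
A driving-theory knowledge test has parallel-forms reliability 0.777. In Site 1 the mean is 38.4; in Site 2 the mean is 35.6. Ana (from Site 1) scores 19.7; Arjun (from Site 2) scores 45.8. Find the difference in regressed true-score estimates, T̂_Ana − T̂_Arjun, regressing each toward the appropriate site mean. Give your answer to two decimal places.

-19.66

T̂_Ana = 0.777(19.7) + 0.223(38.4) = 23.8701
T̂_Arjun = 0.777(45.8) + 0.223(35.6) = 43.5254
Difference = 23.8701 − 43.5254 = -19.6553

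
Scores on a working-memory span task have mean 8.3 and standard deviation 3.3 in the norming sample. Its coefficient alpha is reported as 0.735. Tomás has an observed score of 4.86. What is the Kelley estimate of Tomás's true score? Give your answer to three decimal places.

Weight the observed score by reliability and the mean by (1 − reliability): T̂ = 0.735·4.86 + 0.265·8.3 = 3.57210 + 2.1995 = 5.7716.

5.772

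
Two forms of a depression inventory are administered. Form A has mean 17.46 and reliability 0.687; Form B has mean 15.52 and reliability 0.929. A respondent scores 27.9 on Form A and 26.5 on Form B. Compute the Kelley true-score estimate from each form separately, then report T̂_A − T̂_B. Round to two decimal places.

-1.09

T̂_A = 0.687(27.9) + 0.313(17.46) = 24.6323
T̂_B = 0.929(26.5) + 0.071(15.52) = 25.7204
T̂_A − T̂_B = -1.0881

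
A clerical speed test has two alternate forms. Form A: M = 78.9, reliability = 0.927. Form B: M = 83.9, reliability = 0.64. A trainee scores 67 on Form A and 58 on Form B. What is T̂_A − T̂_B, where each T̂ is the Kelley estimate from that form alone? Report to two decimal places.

0.54

T̂_A = 0.927(67) + 0.073(78.9) = 67.8687
T̂_B = 0.64(58) + 0.36(83.9) = 67.3240
T̂_A − T̂_B = 0.5447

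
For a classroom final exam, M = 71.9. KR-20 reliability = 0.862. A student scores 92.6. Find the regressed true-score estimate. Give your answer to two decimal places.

89.74

T̂ = 0.862(92.6) + 0.138(71.9) = 79.8212 + 9.9222 = 89.743 → 89.74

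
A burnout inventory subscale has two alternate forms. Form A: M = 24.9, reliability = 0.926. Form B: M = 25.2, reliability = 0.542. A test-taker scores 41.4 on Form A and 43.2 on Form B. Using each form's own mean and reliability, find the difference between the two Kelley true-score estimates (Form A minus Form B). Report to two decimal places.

T̂_A = 0.926(41.4) + 0.074(24.9) = 40.1790
T̂_B = 0.542(43.2) + 0.458(25.2) = 34.9560
T̂_A − T̂_B = 5.2230

5.22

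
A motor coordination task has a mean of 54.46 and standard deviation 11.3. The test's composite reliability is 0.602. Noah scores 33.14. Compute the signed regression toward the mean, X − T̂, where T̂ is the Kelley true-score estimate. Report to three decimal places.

T̂ = ρX + (1 − ρ)μ
  = 0.602 × 33.14 + 0.398 × 54.46
  = 19.95028 + 21.67508
  = 41.62536
  ≈ 41.6254
X − T̂ = 33.14 − 41.6254 = -8.4854 → -8.485

-8.485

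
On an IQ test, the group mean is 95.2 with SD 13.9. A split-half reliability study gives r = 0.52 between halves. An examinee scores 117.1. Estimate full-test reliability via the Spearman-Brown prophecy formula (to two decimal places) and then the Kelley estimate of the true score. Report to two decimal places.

110.09

Spearman-Brown: ρ = 2r/(1 + r) = 2(0.52)/(1 + 0.52) = 1.040/1.52 = 0.6842 → 0.68
T̂ = 0.68(117.1) + 0.32(95.2) = 79.628 + 30.464 = 110.092 → 110.09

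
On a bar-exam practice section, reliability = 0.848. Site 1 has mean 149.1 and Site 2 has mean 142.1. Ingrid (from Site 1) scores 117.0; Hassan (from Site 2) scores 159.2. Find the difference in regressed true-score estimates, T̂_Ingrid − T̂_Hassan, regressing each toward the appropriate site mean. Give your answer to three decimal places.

-34.722

T̂_Ingrid = 0.848(117.0) + 0.152(149.1) = 121.87920
T̂_Hassan = 0.848(159.2) + 0.152(142.1) = 156.60080
Difference = 121.87920 − 156.60080 = -34.72160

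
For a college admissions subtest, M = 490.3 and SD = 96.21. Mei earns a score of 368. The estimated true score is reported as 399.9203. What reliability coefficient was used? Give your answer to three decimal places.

T̂ = ρX + (1 − ρ)μ  ⇒  T̂ − μ = ρ(X − μ)
ρ = (T̂ − μ)/(X − μ) = (399.9203 − 490.3) / (368 − 490.3) = -90.3797 / -122.3 = 0.73900

0.739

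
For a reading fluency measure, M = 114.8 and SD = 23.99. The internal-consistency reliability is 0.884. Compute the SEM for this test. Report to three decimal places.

8.171

SEM = SD · √(1 − ρ) = 23.99 × √0.116 = 23.99 × 0.3406 = 8.1707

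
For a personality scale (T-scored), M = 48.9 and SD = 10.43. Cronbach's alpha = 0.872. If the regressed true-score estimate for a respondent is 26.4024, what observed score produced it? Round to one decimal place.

23.1

T̂ = ρX + (1 − ρ)μ  ⇒  X = (T̂ − (1 − ρ)μ) / ρ
X = (26.4024 − 0.128 × 48.9) / 0.872 = (26.4024 − 6.2592) / 0.872 = 20.1432 / 0.872 = 23.100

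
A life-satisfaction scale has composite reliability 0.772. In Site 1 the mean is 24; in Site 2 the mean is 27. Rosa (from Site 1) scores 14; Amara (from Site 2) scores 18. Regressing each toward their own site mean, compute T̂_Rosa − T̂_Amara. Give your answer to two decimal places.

T̂_Rosa = 0.772(14) + 0.228(24) = 16.2800
T̂_Amara = 0.772(18) + 0.228(27) = 20.0520
Difference = 16.2800 − 20.0520 = -3.7720

-3.77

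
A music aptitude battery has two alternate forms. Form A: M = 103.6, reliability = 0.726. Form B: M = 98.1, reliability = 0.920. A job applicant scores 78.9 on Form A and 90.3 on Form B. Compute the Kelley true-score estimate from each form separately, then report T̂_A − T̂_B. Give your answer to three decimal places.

T̂_A = 0.726(78.9) + 0.274(103.6) = 85.66780
T̂_B = 0.920(90.3) + 0.080(98.1) = 90.92400
T̂_A − T̂_B = -5.25620

-5.256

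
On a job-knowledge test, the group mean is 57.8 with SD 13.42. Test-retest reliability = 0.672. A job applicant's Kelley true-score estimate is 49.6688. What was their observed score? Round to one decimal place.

T̂ = ρX + (1 − ρ)μ  ⇒  X = (T̂ − (1 − ρ)μ) / ρ
X = (49.6688 − 0.328 × 57.8) / 0.672 = (49.6688 − 18.9584) / 0.672 = 30.7104 / 0.672 = 45.700

45.7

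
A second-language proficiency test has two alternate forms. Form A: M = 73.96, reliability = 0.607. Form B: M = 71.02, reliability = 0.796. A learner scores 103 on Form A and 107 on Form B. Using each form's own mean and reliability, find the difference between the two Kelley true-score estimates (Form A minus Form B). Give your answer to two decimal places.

-8.07

T̂_A = 0.607(103) + 0.393(73.96) = 91.5873
T̂_B = 0.796(107) + 0.204(71.02) = 99.6601
T̂_A − T̂_B = -8.0728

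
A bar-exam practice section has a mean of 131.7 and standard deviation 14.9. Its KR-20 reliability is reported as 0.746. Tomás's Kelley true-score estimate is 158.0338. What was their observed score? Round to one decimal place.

T̂ = ρX + (1 − ρ)μ  ⇒  X = (T̂ − (1 − ρ)μ) / ρ
X = (158.0338 − 0.254 × 131.7) / 0.746 = (158.0338 − 33.4518) / 0.746 = 124.5820 / 0.746 = 167.000

167.0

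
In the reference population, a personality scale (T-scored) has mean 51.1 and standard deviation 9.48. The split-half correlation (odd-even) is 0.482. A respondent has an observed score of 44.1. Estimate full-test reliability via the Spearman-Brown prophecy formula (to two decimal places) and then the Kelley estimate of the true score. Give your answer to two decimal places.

46.55

Spearman-Brown: ρ = 2r/(1 + r) = 2(0.482)/(1 + 0.482) = 0.9640/1.482 = 0.6505 → 0.65
Regress the observed score toward the mean by the unreliability: T̂ = 0.65·44.1 + 0.35·51.1 = 28.665 + 17.885 = 46.550.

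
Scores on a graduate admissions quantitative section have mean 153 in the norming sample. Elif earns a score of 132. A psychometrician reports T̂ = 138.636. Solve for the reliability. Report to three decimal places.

T̂ = ρX + (1 − ρ)μ  ⇒  T̂ − μ = ρ(X − μ)
ρ = (T̂ − μ)/(X − μ) = (138.636 − 153) / (132 − 153) = -14.364 / -21.0 = 0.68400

0.684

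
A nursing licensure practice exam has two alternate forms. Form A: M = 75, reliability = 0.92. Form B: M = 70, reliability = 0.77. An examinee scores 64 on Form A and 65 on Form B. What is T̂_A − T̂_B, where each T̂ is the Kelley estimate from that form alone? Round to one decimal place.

-1.3

T̂_A = 0.92(64) + 0.08(75) = 64.880
T̂_B = 0.77(65) + 0.23(70) = 66.150
T̂_A − T̂_B = -1.270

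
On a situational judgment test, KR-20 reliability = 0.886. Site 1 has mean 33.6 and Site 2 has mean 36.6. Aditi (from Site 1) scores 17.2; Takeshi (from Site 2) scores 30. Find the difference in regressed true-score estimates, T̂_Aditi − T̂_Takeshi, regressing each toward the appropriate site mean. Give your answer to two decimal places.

-11.68

T̂_Aditi = 0.886(17.2) + 0.114(33.6) = 19.0696
T̂_Takeshi = 0.886(30) + 0.114(36.6) = 30.7524
Difference = 19.0696 − 30.7524 = -11.6828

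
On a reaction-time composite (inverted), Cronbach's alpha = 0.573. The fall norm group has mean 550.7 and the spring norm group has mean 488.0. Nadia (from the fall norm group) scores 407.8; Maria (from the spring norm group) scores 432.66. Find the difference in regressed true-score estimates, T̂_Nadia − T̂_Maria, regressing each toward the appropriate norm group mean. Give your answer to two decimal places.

T̂_Nadia = 0.573(407.8) + 0.427(550.7) = 468.8183
T̂_Maria = 0.573(432.66) + 0.427(488.0) = 456.2902
Difference = 468.8183 − 456.2902 = 12.5281

12.53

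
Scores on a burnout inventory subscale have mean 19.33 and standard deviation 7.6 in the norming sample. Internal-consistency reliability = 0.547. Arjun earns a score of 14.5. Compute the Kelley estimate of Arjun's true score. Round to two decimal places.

16.69

T̂ = ρX + (1 − ρ)μ
  = 0.547 × 14.5 + 0.453 × 19.33
  = 7.9315 + 8.75649
  = 16.688
  ≈ 16.69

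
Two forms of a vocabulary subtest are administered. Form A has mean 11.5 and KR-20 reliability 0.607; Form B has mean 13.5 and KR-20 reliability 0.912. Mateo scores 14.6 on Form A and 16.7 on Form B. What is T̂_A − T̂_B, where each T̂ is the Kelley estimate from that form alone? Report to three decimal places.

T̂_A = 0.607(14.6) + 0.393(11.5) = 13.38170
T̂_B = 0.912(16.7) + 0.088(13.5) = 16.41840
T̂_A − T̂_B = -3.03670

-3.037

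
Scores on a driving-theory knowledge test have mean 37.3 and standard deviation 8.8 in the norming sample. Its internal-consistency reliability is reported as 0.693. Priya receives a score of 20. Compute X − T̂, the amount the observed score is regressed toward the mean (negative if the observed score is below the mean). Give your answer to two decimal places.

-5.31

T̂ = 0.693(20) + 0.307(37.3) = 13.860 + 11.4511 = 25.3111 → 25.311
X − T̂ = 20 − 25.311 = -5.311 → -5.31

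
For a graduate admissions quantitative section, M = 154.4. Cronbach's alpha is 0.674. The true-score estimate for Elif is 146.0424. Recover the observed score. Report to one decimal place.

142.0

T̂ = ρX + (1 − ρ)μ  ⇒  X = (T̂ − (1 − ρ)μ) / ρ
X = (146.0424 − 0.326 × 154.4) / 0.674 = (146.0424 − 50.3344) / 0.674 = 95.7080 / 0.674 = 142.000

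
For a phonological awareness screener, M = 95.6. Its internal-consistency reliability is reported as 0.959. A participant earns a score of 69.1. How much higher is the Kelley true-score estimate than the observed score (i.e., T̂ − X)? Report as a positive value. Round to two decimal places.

1.09

Weight the observed score by reliability and the mean by (1 − reliability): T̂ = 0.959·69.1 + 0.041·95.6 = 66.2669 + 3.9196 = 70.1865.
T̂ − X = 70.186 − 69.1 = 1.087 → 1.09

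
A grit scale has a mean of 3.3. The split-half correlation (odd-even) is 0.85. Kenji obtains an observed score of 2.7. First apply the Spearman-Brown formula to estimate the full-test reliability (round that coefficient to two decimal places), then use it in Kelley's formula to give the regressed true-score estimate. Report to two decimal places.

Spearman-Brown: ρ = 2r/(1 + r) = 2(0.85)/(1 + 0.85) = 1.700/1.85 = 0.9189 → 0.92
T̂ = ρX + (1 − ρ)μ
  = 0.92 × 2.7 + 0.08 × 3.3
  = 2.484 + 0.264
  = 2.748
  ≈ 2.75

2.75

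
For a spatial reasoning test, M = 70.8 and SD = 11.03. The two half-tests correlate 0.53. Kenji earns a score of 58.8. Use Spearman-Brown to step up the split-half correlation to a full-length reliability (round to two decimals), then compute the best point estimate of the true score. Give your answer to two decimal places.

62.52

Spearman-Brown: ρ = 2r/(1 + r) = 2(0.53)/(1 + 0.53) = 1.060/1.53 = 0.6928 → 0.69
Kelley's formula gives T̂ = 0.69·58.8 + 0.31·70.8 = 40.572 + 21.948 = 62.520.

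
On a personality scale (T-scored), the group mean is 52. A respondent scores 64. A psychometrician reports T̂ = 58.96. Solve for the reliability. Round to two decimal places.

T̂ = ρX + (1 − ρ)μ  ⇒  T̂ − μ = ρ(X − μ)
ρ = (T̂ − μ)/(X − μ) = (58.96 − 52) / (64 − 52) = 6.96 / 12.0 = 0.5800

0.58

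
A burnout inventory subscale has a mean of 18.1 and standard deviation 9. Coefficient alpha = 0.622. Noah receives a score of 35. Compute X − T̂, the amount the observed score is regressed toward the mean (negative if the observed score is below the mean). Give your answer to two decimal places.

T̂ = ρX + (1 − ρ)μ
  = 0.622 × 35 + 0.378 × 18.1
  = 21.770 + 6.8418
  = 28.6118
  ≈ 28.612
X − T̂ = 35 − 28.612 = 6.388 → 6.39

6.39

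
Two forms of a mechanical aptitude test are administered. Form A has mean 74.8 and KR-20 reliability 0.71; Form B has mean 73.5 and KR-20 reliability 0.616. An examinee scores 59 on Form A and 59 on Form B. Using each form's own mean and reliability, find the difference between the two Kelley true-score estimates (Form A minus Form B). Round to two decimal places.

-0.99

T̂_A = 0.71(59) + 0.29(74.8) = 63.5820
T̂_B = 0.616(59) + 0.384(73.5) = 64.5680
T̂_A − T̂_B = -0.9860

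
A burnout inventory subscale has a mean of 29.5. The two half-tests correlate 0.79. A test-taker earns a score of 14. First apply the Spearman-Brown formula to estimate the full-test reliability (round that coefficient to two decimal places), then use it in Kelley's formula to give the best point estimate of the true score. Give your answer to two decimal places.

15.86

Spearman-Brown: ρ = 2r/(1 + r) = 2(0.79)/(1 + 0.79) = 1.580/1.79 = 0.8827 → 0.88
T̂ = 0.88(14) + 0.12(29.5) = 12.32 + 3.540 = 15.860 → 15.86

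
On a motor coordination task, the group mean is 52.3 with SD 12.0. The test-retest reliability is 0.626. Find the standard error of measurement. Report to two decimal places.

7.34

SEM = SD · √(1 − ρ) = 12.0 × √0.374 = 12.0 × 0.6116 = 7.339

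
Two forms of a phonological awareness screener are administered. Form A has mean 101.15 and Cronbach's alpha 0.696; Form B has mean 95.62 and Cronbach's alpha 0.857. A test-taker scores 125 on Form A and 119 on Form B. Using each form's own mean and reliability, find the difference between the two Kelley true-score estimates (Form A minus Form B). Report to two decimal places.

2.09

T̂_A = 0.696(125) + 0.304(101.15) = 117.7496
T̂_B = 0.857(119) + 0.143(95.62) = 115.6567
T̂_A − T̂_B = 2.0929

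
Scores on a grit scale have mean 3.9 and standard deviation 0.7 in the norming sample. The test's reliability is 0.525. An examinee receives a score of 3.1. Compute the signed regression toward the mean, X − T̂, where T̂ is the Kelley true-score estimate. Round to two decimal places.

-0.38

T̂ = 0.525(3.1) + 0.475(3.9) = 1.6275 + 1.8525 = 3.4800 → 3.480
X − T̂ = 3.1 − 3.480 = -0.380 → -0.38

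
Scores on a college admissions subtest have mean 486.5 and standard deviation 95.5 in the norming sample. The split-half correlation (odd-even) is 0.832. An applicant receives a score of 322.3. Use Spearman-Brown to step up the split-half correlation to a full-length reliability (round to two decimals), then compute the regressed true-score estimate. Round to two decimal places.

337.08

Spearman-Brown: ρ = 2r/(1 + r) = 2(0.832)/(1 + 0.832) = 1.6640/1.832 = 0.9083 → 0.91
T̂ = ρX + (1 − ρ)μ
  = 0.91 × 322.3 + 0.09 × 486.5
  = 293.293 + 43.785
  = 337.078
  ≈ 337.08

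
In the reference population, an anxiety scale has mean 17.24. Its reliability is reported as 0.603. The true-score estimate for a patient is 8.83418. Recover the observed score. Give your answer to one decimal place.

3.3

T̂ = ρX + (1 − ρ)μ  ⇒  X = (T̂ − (1 − ρ)μ) / ρ
X = (8.83418 − 0.397 × 17.24) / 0.603 = (8.83418 − 6.84428) / 0.603 = 1.98990 / 0.603 = 3.300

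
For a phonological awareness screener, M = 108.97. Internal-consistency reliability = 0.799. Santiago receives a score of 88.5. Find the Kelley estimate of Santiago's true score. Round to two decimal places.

T̂ = ρX + (1 − ρ)μ
  = 0.799 × 88.5 + 0.201 × 108.97
  = 70.7115 + 21.90297
  = 92.614
  ≈ 92.61

92.61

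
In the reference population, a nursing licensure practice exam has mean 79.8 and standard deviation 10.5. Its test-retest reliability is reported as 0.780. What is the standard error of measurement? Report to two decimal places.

SEM = SD · √(1 − ρ) = 10.5 × √0.220 = 10.5 × 0.4690 = 4.925

4.92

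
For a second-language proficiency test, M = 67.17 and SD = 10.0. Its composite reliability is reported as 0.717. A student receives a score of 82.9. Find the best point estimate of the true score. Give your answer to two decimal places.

78.45

Regress the observed score toward the mean by the unreliability: T̂ = 0.717·82.9 + 0.283·67.17 = 59.4393 + 19.00911 = 78.448.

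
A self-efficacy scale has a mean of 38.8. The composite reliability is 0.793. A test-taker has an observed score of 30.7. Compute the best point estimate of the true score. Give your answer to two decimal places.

32.38

T̂ = ρX + (1 − ρ)μ
  = 0.793 × 30.7 + 0.207 × 38.8
  = 24.3451 + 8.0316
  = 32.377
  ≈ 32.38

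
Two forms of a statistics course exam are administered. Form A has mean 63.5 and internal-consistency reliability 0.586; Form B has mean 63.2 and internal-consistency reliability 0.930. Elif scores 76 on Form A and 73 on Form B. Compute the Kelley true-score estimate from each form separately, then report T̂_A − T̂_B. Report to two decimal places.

T̂_A = 0.586(76) + 0.414(63.5) = 70.8250
T̂_B = 0.930(73) + 0.070(63.2) = 72.3140
T̂_A − T̂_B = -1.4890

-1.49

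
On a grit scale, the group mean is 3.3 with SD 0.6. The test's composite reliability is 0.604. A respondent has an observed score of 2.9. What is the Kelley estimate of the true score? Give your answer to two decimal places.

T̂ = ρX + (1 − ρ)μ
  = 0.604 × 2.9 + 0.396 × 3.3
  = 1.7516 + 1.3068
  = 3.058
  ≈ 3.06

3.06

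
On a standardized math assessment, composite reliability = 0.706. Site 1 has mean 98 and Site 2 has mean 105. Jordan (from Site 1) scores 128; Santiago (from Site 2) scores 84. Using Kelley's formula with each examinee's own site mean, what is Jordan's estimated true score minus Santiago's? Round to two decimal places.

T̂_Jordan = 0.706(128) + 0.294(98) = 119.1800
T̂_Santiago = 0.706(84) + 0.294(105) = 90.1740
Difference = 119.1800 − 90.1740 = 29.0060

29.01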